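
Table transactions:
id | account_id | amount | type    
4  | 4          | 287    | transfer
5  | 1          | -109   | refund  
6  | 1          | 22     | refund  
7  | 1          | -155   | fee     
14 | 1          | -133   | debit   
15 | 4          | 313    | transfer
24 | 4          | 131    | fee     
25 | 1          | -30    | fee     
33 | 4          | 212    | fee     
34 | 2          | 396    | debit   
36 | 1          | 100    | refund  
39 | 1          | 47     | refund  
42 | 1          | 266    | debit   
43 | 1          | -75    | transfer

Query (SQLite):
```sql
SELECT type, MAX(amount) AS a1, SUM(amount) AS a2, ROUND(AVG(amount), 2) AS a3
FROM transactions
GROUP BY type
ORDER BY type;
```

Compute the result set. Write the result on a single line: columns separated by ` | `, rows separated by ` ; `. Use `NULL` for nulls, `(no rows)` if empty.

Group transactions by type.
Per group compute: MAX(amount), SUM(amount), ROUND(AVG(amount), 2).
  debit: ids {14, 34, 42} → MAX(amount)=396, SUM(amount)=529, ROUND(AVG(amount), 2)=176.33
  fee: ids {7, 24, 25, 33} → MAX(amount)=212, SUM(amount)=158, ROUND(AVG(amount), 2)=39.5
  refund: ids {5, 6, 36, 39} → MAX(amount)=100, SUM(amount)=60, ROUND(AVG(amount), 2)=15
  transfer: ids {4, 15, 43} → MAX(amount)=313, SUM(amount)=525, ROUND(AVG(amount), 2)=175

debit | 396 | 529 | 176.33 ; fee | 212 | 158 | 39.5 ; refund | 100 | 60 | 15 ; transfer | 313 | 525 | 175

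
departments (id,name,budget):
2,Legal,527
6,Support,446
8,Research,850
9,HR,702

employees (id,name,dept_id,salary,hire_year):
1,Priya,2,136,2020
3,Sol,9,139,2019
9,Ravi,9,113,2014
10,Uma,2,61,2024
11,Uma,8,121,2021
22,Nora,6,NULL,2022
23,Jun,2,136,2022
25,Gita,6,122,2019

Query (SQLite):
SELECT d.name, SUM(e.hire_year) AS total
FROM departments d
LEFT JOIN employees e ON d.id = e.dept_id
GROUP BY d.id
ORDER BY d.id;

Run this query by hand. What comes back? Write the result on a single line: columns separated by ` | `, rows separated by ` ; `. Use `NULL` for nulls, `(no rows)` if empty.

LEFT JOIN keeps every departments row; unmatched ones get NULL for employees columns.
Group by departments.id and compute SUM(e.hire_year). SUM over an all-NULL group is NULL.
  2: ids {1, 10, 23} → SUM(e.hire_year)=6066
  6: ids {22, 25} → SUM(e.hire_year)=4041
  8: ids {11} → SUM(e.hire_year)=2021
  9: ids {3, 9} → SUM(e.hire_year)=4033

Legal | 6066 ; Support | 4041 ; Research | 2021 ; HR | 4033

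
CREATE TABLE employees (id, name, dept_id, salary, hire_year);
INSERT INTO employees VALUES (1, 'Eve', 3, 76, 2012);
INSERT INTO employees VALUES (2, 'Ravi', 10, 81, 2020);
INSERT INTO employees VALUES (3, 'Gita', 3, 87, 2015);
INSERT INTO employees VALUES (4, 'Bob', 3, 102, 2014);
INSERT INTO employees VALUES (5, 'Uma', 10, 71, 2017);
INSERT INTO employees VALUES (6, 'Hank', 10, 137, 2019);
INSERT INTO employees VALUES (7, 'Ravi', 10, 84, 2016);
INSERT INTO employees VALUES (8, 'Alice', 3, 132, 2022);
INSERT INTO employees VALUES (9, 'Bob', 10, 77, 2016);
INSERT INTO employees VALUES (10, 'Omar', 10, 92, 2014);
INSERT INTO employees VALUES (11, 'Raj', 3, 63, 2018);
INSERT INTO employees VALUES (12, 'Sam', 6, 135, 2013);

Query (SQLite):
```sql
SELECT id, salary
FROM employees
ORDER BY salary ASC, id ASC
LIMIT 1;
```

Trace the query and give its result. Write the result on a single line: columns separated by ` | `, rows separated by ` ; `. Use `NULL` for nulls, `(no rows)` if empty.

11 | 63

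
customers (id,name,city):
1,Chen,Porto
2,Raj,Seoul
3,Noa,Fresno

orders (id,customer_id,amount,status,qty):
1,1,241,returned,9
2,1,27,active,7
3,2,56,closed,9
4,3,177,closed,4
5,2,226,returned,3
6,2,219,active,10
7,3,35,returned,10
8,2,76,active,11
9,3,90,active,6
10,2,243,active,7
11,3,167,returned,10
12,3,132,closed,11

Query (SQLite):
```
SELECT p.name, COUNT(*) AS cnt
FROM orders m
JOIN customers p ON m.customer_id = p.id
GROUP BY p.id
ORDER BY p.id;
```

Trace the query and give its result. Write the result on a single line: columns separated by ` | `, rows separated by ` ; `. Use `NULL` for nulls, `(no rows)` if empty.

Chen | 2 ; Raj | 5 ; Noa | 5

Join each orders row to its customers via customer_id.
Group joined rows by customers.id; compute COUNT(*) per group.
  1: ids {1, 2} → COUNT(*)=2
  2: ids {3, 5, 6, 8, 10} → COUNT(*)=5
  3: ids {4, 7, 9, 11, 12} → COUNT(*)=5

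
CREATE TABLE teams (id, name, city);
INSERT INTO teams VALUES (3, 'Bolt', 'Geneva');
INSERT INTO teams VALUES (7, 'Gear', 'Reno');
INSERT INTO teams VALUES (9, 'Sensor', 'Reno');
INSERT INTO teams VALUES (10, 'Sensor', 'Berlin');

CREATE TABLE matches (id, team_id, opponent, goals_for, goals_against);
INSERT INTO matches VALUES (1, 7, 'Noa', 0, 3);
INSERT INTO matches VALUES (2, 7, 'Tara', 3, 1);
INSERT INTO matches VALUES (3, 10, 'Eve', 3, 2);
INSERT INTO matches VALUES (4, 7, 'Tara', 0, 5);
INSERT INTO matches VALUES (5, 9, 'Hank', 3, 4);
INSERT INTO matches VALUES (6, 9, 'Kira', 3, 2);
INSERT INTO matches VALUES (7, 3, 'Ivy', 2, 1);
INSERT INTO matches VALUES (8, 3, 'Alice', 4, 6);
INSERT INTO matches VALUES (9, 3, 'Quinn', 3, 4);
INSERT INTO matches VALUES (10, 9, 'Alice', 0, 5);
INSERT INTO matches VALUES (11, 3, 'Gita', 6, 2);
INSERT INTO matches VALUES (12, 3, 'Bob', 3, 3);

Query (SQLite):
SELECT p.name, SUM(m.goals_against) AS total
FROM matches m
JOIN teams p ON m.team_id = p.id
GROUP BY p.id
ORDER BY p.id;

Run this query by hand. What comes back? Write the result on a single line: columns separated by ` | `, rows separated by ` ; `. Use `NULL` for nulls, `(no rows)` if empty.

Bolt | 16 ; Gear | 9 ; Sensor | 11 ; Sensor | 2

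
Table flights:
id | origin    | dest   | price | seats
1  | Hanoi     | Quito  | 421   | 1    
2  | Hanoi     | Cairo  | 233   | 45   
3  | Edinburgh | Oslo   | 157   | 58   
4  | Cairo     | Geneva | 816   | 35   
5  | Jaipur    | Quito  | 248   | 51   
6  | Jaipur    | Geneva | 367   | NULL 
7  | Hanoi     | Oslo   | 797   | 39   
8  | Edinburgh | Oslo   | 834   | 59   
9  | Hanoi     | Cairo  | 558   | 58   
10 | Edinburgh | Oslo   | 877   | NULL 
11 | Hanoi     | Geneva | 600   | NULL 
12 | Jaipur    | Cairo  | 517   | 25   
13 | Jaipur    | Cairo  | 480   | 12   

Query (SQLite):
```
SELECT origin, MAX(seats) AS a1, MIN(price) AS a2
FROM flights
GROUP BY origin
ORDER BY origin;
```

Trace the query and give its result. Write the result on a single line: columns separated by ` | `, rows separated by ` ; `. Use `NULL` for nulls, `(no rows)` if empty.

Group flights by origin.
Per group compute: MAX(seats), MIN(price).
  Cairo: ids {4} → MAX(seats)=35, MIN(price)=816
  Edinburgh: ids {3, 8, 10} → MAX(seats)=59, MIN(price)=157
  Hanoi: ids {1, 2, 7, 9, 11} → MAX(seats)=58, MIN(price)=233
  Jaipur: ids {5, 6, 12, 13} → MAX(seats)=51, MIN(price)=248

Cairo | 35 | 816 ; Edinburgh | 59 | 157 ; Hanoi | 58 | 233 ; Jaipur | 51 | 248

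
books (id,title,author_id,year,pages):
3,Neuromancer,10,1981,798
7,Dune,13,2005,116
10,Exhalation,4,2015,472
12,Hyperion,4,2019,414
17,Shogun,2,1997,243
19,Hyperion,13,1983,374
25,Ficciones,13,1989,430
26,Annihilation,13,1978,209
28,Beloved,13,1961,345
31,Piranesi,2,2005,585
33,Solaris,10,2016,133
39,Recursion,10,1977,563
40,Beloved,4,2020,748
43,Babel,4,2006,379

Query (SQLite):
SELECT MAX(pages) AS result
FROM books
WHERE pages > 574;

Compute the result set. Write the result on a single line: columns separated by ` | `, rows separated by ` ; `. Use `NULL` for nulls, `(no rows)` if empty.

Rows where pages > 574 → pages values: [798, 585, 748].
MAX of non-NULL values = 798.

798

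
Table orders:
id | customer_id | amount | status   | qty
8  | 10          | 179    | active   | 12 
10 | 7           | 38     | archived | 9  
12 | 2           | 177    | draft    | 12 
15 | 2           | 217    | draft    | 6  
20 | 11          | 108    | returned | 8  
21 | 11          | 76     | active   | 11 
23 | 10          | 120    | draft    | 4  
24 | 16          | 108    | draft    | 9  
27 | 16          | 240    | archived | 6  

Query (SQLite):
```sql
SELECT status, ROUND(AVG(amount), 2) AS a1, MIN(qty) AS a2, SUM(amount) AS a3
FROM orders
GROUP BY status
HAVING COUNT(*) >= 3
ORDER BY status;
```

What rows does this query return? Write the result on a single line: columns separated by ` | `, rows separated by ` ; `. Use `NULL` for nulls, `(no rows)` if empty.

Group orders by status.
Per group compute: ROUND(AVG(amount), 2), MIN(qty), SUM(amount).
HAVING: drop groups with fewer than 3 rows.
  active: ids {8, 21} → ROUND(AVG(amount), 2)=127.5, MIN(qty)=11, SUM(amount)=255
  archived: ids {10, 27} → ROUND(AVG(amount), 2)=139, MIN(qty)=6, SUM(amount)=278
  draft: ids {12, 15, 23, 24} → ROUND(AVG(amount), 2)=155.5, MIN(qty)=4, SUM(amount)=622
  returned: ids {20} → ROUND(AVG(amount), 2)=108, MIN(qty)=8, SUM(amount)=108

draft | 155.5 | 4 | 622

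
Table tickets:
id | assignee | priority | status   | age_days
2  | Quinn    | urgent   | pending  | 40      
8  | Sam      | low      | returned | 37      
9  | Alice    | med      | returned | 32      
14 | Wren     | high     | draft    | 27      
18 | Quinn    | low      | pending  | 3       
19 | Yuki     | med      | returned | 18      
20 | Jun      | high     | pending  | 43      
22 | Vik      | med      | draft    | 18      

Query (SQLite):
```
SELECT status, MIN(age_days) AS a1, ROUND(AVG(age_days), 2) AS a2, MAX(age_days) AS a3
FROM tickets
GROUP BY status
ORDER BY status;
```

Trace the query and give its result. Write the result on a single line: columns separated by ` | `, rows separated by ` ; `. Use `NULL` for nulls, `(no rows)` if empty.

Group tickets by status.
Per group compute: MIN(age_days), ROUND(AVG(age_days), 2), MAX(age_days).
  draft: ids {14, 22} → MIN(age_days)=18, ROUND(AVG(age_days), 2)=22.5, MAX(age_days)=27
  pending: ids {2, 18, 20} → MIN(age_days)=3, ROUND(AVG(age_days), 2)=28.67, MAX(age_days)=43
  returned: ids {8, 9, 19} → MIN(age_days)=18, ROUND(AVG(age_days), 2)=29, MAX(age_days)=37

draft | 18 | 22.5 | 27 ; pending | 3 | 28.67 | 43 ; returned | 18 | 29 | 37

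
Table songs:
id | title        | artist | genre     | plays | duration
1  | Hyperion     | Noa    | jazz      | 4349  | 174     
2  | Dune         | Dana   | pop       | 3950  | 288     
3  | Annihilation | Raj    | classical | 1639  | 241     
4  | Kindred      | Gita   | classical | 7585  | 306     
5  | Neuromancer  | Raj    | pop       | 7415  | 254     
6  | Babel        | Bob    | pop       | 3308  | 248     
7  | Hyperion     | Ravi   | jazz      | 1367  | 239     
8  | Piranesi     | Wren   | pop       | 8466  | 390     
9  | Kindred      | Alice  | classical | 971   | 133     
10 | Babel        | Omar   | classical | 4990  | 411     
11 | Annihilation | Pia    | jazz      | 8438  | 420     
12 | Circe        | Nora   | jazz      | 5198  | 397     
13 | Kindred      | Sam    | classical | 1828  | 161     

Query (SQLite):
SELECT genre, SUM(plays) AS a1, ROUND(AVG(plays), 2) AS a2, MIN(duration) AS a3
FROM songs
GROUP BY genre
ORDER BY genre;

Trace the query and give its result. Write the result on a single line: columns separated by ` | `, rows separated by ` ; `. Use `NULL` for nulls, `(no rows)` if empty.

Group songs by genre.
Per group compute: SUM(plays), ROUND(AVG(plays), 2), MIN(duration).
  classical: ids {3, 4, 9, 10, 13} → SUM(plays)=17013, ROUND(AVG(plays), 2)=3402.6, MIN(duration)=133
  jazz: ids {1, 7, 11, 12} → SUM(plays)=19352, ROUND(AVG(plays), 2)=4838, MIN(duration)=174
  pop: ids {2, 5, 6, 8} → SUM(plays)=23139, ROUND(AVG(plays), 2)=5784.75, MIN(duration)=248

classical | 17013 | 3402.6 | 133 ; jazz | 19352 | 4838 | 174 ; pop | 23139 | 5784.75 | 248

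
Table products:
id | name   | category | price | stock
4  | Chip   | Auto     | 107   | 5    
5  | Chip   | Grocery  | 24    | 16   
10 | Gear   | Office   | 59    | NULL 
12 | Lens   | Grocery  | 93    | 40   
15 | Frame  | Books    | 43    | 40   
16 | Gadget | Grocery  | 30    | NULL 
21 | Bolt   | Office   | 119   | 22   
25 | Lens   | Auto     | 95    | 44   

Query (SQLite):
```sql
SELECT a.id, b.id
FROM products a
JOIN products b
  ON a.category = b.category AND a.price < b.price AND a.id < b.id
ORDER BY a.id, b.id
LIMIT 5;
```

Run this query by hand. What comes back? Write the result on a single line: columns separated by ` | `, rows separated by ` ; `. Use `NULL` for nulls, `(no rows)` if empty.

5 | 12 ; 5 | 16 ; 10 | 21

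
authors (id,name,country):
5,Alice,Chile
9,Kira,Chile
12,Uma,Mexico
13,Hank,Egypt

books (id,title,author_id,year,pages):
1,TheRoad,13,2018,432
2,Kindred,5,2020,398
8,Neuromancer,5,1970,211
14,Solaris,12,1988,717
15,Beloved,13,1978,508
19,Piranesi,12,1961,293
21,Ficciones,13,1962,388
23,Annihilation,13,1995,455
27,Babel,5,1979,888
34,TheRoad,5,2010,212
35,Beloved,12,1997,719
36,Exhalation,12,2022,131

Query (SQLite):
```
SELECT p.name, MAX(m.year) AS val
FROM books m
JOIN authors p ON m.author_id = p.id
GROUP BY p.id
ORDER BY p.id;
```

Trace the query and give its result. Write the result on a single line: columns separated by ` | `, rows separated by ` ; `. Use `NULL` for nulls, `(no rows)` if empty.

Join each books row to its authors via author_id.
Group joined rows by authors.id; compute MAX(m.year) per group.
  5: ids {2, 8, 27, 34} → MAX(m.year)=2020
  12: ids {14, 19, 35, 36} → MAX(m.year)=2022
  13: ids {1, 15, 21, 23} → MAX(m.year)=2018

Alice | 2020 ; Uma | 2022 ; Hank | 2018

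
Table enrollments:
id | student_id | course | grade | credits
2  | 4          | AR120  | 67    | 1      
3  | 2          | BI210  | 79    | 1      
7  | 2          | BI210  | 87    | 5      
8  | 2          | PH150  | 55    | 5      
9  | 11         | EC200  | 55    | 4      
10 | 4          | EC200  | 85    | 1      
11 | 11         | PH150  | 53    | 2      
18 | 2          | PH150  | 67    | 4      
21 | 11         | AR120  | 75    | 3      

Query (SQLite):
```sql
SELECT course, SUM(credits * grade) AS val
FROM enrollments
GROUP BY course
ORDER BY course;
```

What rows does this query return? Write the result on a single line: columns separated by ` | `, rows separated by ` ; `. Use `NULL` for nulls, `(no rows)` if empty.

For each row compute credits * grade.
Group by course; take SUM of the expression per group.
  AR120: ids {2, 21} → SUM(credits * grade)=292
  BI210: ids {3, 7} → SUM(credits * grade)=514
  EC200: ids {9, 10} → SUM(credits * grade)=305
  PH150: ids {8, 11, 18} → SUM(credits * grade)=649

AR120 | 292 ; BI210 | 514 ; EC200 | 305 ; PH150 | 649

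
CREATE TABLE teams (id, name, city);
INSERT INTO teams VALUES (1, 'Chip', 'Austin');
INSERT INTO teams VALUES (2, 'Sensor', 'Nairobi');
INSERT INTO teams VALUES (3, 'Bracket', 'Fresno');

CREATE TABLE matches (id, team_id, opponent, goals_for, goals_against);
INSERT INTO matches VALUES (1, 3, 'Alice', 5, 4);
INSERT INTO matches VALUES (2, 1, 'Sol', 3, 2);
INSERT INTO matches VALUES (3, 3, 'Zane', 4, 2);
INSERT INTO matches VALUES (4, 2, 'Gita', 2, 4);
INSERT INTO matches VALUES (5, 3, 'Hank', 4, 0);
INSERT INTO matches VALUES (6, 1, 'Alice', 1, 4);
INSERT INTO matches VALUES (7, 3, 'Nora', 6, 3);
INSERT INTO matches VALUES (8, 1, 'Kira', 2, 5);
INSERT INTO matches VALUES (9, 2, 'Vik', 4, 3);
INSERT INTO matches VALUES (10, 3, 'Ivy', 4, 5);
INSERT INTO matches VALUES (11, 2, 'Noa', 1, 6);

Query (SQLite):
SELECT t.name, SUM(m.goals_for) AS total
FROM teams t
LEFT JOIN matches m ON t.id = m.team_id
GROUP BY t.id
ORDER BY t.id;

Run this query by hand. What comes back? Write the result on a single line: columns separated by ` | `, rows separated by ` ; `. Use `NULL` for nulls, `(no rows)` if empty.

LEFT JOIN keeps every teams row; unmatched ones get NULL for matches columns.
Group by teams.id and compute SUM(m.goals_for). SUM over an all-NULL group is NULL.
  1: ids {2, 6, 8} → SUM(m.goals_for)=6
  2: ids {4, 9, 11} → SUM(m.goals_for)=7
  3: ids {1, 3, 5, 7, 10} → SUM(m.goals_for)=23

Chip | 6 ; Sensor | 7 ; Bracket | 23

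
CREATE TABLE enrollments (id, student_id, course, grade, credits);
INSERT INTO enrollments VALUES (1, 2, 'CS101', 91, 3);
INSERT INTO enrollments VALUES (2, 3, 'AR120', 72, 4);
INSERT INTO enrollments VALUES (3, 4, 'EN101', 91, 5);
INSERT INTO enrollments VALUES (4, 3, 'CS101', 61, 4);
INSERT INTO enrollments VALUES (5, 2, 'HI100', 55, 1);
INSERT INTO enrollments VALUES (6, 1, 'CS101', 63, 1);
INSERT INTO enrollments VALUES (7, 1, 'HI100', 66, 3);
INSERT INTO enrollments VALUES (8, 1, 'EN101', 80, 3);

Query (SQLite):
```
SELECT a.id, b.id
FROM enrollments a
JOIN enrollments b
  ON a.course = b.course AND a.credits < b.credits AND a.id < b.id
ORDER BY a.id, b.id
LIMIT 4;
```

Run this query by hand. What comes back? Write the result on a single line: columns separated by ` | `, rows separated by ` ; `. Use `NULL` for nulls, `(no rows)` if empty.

1 | 4 ; 5 | 7

Pairs (a,b) with same course, a.credits < b.credits, a.id < b.id.
course groups: AR120:{2} CS101:{1,4,6} EN101:{3,8} HI100:{5,7}
Ordered by (a.id, b.id); first 4.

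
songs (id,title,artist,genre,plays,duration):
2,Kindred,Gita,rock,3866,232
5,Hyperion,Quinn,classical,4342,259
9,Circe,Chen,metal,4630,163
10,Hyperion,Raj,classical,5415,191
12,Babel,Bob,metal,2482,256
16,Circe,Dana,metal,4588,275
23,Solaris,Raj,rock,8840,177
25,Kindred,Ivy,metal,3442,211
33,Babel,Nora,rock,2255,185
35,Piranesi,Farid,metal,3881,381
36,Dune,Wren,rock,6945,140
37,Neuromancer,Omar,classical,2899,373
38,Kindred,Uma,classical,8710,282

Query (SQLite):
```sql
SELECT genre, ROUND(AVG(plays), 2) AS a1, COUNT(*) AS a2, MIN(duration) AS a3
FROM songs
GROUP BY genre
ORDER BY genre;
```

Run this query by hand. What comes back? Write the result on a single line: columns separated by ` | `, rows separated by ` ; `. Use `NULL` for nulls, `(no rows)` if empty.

classical | 5341.5 | 4 | 191 ; metal | 3804.6 | 5 | 163 ; rock | 5476.5 | 4 | 140

Group songs by genre.
Per group compute: ROUND(AVG(plays), 2), COUNT(*), MIN(duration).
  classical: ids {5, 10, 37, 38} → ROUND(AVG(plays), 2)=5341.5, COUNT(*)=4, MIN(duration)=191
  metal: ids {9, 12, 16, 25, 35} → ROUND(AVG(plays), 2)=3804.6, COUNT(*)=5, MIN(duration)=163
  rock: ids {2, 23, 33, 36} → ROUND(AVG(plays), 2)=5476.5, COUNT(*)=4, MIN(duration)=140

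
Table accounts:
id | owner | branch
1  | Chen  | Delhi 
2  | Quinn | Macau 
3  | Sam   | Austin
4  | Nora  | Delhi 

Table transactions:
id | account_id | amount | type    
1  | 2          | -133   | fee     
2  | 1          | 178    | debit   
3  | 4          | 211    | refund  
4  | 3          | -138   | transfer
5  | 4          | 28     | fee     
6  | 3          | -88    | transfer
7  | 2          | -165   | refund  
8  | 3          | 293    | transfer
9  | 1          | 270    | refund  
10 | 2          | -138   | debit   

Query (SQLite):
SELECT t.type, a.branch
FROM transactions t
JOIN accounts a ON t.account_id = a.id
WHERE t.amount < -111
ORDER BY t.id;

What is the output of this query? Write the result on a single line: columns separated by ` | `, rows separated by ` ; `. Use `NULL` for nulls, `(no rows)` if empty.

fee | Macau ; transfer | Austin ; refund | Macau ; debit | Macau

Each transactions row matches the accounts row where account_id = accounts.id.
Then keep rows with t.amount < -111.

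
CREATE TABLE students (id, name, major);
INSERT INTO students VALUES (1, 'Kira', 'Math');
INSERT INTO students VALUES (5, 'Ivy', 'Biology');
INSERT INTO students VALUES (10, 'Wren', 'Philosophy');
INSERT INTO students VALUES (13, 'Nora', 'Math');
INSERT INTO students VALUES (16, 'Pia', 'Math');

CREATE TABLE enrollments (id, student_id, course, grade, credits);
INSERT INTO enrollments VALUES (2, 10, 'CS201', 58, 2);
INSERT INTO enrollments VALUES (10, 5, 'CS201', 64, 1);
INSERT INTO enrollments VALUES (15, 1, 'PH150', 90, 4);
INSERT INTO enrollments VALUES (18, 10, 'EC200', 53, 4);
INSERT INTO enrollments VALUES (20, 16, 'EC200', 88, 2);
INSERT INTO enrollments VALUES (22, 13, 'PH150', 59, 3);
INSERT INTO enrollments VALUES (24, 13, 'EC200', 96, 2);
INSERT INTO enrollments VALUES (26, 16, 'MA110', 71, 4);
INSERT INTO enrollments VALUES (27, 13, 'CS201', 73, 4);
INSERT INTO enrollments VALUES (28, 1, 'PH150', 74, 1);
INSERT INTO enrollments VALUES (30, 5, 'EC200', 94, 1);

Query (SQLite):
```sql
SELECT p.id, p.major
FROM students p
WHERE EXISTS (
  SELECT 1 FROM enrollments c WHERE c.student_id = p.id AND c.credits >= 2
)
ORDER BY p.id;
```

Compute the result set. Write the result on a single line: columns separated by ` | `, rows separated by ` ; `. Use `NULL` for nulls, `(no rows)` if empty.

For each students row, check whether any enrollments with matching student_id has credits >= 2.
Keep rows where that is true.

1 | Math ; 10 | Philosophy ; 13 | Math ; 16 | Math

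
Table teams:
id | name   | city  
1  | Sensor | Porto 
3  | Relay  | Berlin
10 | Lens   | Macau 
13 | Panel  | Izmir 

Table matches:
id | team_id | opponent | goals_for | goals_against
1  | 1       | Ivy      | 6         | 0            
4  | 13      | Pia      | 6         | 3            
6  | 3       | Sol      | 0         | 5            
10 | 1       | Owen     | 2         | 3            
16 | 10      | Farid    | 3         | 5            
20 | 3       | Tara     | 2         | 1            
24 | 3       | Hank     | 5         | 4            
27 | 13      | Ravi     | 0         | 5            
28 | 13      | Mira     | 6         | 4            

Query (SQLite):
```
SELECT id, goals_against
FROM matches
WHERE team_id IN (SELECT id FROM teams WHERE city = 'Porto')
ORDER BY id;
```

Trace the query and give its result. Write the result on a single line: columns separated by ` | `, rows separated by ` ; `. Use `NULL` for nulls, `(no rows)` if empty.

Inner query: teams.id where city = 'Porto'.
Outer: keep matches rows whose team_id is in that set.
Inner query → {1}

1 | 0 ; 10 | 3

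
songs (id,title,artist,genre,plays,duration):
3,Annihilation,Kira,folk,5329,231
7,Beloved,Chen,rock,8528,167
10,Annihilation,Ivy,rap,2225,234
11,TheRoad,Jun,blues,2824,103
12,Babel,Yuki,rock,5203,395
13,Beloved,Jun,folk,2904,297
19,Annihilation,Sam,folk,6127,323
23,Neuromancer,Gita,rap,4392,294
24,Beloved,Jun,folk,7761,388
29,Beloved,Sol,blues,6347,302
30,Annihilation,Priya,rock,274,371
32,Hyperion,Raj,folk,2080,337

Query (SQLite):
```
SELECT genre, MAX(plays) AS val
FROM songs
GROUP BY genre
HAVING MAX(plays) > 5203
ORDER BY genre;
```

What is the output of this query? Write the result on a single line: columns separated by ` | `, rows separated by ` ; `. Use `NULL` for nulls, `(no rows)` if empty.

blues | 6347 ; folk | 7761 ; rock | 8528

Partition songs by genre; compute MAX(plays) within each group.
HAVING: keep groups where MAX(plays) > 5203.
  blues: ids {11, 29} → MAX(plays)=6347
  folk: ids {3, 13, 19, 24, 32} → MAX(plays)=7761
  rap: ids {10, 23} → MAX(plays)=4392
  rock: ids {7, 12, 30} → MAX(plays)=8528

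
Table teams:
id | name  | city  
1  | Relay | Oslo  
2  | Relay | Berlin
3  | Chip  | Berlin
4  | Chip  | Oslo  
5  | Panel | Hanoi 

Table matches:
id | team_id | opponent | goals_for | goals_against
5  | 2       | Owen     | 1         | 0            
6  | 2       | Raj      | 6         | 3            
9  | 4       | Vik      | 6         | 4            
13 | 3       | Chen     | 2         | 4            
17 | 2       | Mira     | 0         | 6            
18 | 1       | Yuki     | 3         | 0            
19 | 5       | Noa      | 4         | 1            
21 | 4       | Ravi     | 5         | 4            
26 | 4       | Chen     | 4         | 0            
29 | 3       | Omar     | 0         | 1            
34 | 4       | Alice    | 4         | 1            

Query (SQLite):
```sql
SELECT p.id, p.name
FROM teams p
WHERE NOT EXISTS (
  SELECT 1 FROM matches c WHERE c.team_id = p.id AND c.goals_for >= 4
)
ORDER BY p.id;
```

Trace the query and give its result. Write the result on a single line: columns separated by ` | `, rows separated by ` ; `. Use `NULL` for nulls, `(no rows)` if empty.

1 | Relay ; 3 | Chip

For each teams row, check whether any matches with matching team_id has goals_for >= 4.
Keep rows where that is false.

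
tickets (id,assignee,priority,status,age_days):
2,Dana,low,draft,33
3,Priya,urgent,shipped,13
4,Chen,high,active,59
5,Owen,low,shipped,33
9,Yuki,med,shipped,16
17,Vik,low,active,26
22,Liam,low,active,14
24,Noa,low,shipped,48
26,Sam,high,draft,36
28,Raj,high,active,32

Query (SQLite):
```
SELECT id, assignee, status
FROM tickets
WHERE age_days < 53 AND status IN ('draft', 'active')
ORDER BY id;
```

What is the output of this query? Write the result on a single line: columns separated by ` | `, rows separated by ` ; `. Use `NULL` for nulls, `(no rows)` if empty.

age_days < 53: ids {2, 3, 5, 9, 17, 22, 24, 26, 28}
status IN ('draft', 'active'): ids {2, 4, 17, 22, 26, 28}
Combine with AND.

2 | Dana | draft ; 17 | Vik | active ; 22 | Liam | active ; 26 | Sam | draft ; 28 | Raj | active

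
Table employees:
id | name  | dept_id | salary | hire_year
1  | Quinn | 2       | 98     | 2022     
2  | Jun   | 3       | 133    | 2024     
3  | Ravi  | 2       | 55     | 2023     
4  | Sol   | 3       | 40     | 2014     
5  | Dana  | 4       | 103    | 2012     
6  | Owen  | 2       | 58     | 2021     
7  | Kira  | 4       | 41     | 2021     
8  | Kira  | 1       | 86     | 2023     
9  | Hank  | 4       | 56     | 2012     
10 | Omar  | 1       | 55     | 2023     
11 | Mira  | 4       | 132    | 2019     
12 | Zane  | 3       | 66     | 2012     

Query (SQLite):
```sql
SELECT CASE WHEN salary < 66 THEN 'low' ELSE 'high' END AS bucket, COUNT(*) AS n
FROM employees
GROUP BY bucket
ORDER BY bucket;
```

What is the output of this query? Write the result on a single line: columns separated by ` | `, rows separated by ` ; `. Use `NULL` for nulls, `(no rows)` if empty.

Bucket rows by salary < 66 → 'low' else 'high'; count each bucket.

high | 6 ; low | 6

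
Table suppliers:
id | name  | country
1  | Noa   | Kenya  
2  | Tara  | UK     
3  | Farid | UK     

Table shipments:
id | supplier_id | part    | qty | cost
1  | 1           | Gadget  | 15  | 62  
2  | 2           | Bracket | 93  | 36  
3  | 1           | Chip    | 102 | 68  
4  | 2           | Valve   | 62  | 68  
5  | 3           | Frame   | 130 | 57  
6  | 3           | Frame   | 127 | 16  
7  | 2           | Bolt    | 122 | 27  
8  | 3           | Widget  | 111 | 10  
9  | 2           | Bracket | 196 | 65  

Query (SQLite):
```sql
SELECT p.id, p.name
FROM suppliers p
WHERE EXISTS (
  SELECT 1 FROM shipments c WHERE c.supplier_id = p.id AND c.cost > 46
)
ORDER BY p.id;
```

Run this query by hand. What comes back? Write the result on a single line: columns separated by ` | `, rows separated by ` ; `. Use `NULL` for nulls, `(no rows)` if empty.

1 | Noa ; 2 | Tara ; 3 | Farid

For each suppliers row, check whether any shipments with matching supplier_id has cost > 46.
Keep rows where that is true.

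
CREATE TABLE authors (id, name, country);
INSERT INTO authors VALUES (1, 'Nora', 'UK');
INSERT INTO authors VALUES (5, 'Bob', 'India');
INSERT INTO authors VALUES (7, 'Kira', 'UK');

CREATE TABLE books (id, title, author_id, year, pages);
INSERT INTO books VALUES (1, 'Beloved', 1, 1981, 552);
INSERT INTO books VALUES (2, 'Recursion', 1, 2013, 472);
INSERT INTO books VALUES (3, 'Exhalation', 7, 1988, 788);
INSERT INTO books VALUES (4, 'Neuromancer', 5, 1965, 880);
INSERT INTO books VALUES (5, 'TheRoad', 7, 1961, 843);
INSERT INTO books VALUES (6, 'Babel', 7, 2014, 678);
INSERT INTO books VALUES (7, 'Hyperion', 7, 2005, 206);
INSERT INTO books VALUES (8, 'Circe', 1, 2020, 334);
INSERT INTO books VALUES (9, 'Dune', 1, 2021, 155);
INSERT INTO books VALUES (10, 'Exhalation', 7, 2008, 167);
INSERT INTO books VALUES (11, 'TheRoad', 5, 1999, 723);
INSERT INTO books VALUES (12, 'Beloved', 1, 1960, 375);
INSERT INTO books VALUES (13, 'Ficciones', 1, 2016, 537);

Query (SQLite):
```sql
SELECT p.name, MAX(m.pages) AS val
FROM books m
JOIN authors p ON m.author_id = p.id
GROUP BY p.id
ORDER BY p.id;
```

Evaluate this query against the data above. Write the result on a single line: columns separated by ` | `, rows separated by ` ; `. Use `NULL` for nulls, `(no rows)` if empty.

Nora | 552 ; Bob | 880 ; Kira | 843

Join each books row to its authors via author_id.
Group joined rows by authors.id; compute MAX(m.pages) per group.
  1: ids {1, 2, 8, 9, 12, 13} → MAX(m.pages)=552
  5: ids {4, 11} → MAX(m.pages)=880
  7: ids {3, 5, 6, 7, 10} → MAX(m.pages)=843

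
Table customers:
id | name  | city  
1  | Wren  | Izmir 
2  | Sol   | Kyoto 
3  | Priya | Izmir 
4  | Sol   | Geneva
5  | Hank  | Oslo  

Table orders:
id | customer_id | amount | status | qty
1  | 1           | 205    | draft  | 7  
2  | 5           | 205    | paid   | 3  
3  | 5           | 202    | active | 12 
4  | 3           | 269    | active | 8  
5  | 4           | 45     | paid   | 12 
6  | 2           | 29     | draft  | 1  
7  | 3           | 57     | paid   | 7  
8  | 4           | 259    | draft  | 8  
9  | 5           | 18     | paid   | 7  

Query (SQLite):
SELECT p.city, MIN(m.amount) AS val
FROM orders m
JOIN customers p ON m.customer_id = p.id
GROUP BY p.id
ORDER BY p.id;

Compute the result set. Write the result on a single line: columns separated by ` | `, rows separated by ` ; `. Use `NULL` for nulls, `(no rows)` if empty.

Join each orders row to its customers via customer_id.
Group joined rows by customers.id; compute MIN(m.amount) per group.
  1: ids {1} → MIN(m.amount)=205
  2: ids {6} → MIN(m.amount)=29
  3: ids {4, 7} → MIN(m.amount)=57
  4: ids {5, 8} → MIN(m.amount)=45
  5: ids {2, 3, 9} → MIN(m.amount)=18

Izmir | 205 ; Kyoto | 29 ; Izmir | 57 ; Geneva | 45 ; Oslo | 18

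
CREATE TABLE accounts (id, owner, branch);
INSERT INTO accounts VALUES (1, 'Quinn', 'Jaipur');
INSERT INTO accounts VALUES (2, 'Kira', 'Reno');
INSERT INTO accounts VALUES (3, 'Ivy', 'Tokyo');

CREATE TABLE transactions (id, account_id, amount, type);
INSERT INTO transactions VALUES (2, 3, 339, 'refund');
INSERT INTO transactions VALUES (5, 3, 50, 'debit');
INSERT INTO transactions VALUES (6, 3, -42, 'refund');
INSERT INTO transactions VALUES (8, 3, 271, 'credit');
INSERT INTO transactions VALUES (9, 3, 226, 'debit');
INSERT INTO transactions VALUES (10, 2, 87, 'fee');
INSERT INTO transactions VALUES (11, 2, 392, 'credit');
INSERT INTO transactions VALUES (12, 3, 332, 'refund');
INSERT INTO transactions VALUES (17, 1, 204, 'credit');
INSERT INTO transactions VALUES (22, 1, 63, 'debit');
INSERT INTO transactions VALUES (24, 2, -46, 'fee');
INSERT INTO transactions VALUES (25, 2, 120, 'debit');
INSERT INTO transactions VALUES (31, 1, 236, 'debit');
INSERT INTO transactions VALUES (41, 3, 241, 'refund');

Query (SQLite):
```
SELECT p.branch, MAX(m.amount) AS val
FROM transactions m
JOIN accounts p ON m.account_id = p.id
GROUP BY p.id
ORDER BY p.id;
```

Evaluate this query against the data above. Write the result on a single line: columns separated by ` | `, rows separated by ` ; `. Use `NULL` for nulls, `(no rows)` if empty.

Join each transactions row to its accounts via account_id.
Group joined rows by accounts.id; compute MAX(m.amount) per group.
  1: ids {17, 22, 31} → MAX(m.amount)=236
  2: ids {10, 11, 24, 25} → MAX(m.amount)=392
  3: ids {2, 5, 6, 8, 9, 12, 41} → MAX(m.amount)=339

Jaipur | 236 ; Reno | 392 ; Tokyo | 339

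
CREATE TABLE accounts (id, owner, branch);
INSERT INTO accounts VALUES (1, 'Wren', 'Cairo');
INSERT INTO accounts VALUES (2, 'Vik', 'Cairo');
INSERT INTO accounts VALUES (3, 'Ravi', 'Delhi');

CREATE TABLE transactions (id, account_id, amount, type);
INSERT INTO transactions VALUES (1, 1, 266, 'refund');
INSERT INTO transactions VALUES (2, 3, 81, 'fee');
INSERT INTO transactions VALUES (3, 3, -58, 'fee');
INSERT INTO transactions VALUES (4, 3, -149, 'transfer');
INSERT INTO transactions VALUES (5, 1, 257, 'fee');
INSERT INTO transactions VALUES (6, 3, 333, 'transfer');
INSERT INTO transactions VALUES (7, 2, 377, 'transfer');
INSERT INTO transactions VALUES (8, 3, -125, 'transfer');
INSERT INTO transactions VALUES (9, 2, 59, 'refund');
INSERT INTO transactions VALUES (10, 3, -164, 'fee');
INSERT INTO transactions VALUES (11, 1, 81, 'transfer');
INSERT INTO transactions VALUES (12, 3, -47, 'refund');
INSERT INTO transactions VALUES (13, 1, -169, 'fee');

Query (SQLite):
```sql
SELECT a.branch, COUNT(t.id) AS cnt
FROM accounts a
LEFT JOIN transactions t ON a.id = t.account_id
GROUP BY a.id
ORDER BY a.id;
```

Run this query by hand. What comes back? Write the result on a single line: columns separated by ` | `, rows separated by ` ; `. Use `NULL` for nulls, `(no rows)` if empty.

Cairo | 4 ; Cairo | 2 ; Delhi | 7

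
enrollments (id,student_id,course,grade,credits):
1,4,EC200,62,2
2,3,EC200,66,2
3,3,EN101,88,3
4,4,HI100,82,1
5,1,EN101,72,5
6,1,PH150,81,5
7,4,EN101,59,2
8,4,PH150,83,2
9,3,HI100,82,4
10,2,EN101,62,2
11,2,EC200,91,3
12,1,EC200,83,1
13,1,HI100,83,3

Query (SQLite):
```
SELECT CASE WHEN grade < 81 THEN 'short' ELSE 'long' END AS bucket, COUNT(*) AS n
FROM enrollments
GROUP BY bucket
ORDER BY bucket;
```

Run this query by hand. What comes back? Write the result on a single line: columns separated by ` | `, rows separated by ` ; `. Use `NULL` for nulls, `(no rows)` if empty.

long | 8 ; short | 5

Bucket rows by grade < 81 → 'short' else 'long'; count each bucket.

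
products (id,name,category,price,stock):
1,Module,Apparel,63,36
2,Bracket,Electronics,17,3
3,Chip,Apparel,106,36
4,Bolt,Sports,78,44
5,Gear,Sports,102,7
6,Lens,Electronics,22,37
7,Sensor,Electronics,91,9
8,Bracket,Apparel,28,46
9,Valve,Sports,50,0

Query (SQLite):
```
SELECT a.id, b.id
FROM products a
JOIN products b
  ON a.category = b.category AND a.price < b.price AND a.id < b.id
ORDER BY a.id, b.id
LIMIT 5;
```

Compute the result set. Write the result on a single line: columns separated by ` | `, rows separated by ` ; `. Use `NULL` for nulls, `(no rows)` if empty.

Pairs (a,b) with same category, a.price < b.price, a.id < b.id.
category groups: Apparel:{1,3,8} Electronics:{2,6,7} Sports:{4,5,9}
Ordered by (a.id, b.id); first 5.

1 | 3 ; 2 | 6 ; 2 | 7 ; 4 | 5 ; 6 | 7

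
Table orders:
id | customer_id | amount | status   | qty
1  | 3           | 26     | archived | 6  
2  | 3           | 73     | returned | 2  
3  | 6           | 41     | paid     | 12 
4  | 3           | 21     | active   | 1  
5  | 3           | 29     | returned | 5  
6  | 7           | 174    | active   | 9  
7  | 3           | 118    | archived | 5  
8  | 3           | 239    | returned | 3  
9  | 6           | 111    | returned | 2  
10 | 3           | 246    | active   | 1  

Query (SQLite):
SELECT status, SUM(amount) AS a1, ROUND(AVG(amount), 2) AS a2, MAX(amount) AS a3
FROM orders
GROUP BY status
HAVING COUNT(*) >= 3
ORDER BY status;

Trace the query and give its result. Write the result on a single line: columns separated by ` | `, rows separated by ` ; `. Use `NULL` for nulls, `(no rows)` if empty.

Group orders by status.
Per group compute: SUM(amount), ROUND(AVG(amount), 2), MAX(amount).
HAVING: drop groups with fewer than 3 rows.
  active: ids {4, 6, 10} → SUM(amount)=441, ROUND(AVG(amount), 2)=147, MAX(amount)=246
  archived: ids {1, 7} → SUM(amount)=144, ROUND(AVG(amount), 2)=72, MAX(amount)=118
  paid: ids {3} → SUM(amount)=41, ROUND(AVG(amount), 2)=41, MAX(amount)=41
  returned: ids {2, 5, 8, 9} → SUM(amount)=452, ROUND(AVG(amount), 2)=113, MAX(amount)=239

active | 441 | 147 | 246 ; returned | 452 | 113 | 239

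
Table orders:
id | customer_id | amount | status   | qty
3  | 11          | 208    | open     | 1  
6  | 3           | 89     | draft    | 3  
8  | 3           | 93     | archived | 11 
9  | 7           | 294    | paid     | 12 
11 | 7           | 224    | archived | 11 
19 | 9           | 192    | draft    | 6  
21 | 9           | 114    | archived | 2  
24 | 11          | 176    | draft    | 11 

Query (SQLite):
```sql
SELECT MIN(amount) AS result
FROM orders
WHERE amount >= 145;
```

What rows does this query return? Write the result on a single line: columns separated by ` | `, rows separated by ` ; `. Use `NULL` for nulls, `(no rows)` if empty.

Rows where amount >= 145 → amount values: [208, 294, 224, 192, 176].
MIN of non-NULL values = 176.

176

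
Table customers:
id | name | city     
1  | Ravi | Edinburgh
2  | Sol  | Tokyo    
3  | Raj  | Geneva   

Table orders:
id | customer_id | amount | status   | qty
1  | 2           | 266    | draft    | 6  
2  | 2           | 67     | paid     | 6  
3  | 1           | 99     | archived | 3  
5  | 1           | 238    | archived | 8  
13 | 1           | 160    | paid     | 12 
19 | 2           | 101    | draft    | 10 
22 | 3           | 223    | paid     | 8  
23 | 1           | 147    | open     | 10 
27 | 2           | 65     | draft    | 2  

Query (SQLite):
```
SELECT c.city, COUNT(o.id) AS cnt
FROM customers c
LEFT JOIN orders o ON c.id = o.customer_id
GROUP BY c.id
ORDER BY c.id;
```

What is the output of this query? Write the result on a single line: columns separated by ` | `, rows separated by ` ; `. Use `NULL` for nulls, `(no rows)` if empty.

Edinburgh | 4 ; Tokyo | 4 ; Geneva | 1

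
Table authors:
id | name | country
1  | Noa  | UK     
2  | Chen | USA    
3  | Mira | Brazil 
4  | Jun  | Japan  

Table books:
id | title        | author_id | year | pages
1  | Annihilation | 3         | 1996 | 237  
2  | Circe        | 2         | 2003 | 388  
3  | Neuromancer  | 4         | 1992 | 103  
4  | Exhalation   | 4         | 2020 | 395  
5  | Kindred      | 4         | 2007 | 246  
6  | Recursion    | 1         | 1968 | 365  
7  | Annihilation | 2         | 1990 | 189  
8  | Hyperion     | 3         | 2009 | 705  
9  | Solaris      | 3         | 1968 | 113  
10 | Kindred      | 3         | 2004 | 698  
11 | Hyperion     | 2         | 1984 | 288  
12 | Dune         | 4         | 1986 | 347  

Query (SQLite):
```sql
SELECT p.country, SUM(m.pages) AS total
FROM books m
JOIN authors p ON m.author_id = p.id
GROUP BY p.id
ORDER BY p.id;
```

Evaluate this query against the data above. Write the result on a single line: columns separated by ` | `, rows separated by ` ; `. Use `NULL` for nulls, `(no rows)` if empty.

UK | 365 ; USA | 865 ; Brazil | 1753 ; Japan | 1091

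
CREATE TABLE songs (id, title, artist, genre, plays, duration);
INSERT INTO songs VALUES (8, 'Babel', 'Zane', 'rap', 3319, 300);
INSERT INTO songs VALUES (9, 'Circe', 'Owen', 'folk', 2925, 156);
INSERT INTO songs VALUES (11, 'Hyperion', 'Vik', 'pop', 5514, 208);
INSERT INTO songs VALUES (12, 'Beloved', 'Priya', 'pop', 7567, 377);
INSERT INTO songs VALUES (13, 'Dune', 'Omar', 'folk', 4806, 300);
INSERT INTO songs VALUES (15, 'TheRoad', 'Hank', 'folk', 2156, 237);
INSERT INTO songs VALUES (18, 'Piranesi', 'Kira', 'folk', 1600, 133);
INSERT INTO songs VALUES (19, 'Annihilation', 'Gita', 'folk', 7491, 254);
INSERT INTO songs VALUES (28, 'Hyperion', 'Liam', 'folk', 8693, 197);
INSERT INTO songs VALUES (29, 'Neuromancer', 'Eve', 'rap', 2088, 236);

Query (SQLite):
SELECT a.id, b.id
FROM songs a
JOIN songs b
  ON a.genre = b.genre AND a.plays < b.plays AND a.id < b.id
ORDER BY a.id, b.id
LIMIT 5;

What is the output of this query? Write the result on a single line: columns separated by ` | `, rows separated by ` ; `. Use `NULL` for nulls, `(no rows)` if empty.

Pairs (a,b) with same genre, a.plays < b.plays, a.id < b.id.
genre groups: folk:{9,13,15,18,19,28} pop:{11,12} rap:{8,29}
Ordered by (a.id, b.id); first 5.

9 | 13 ; 9 | 19 ; 9 | 28 ; 11 | 12 ; 13 | 19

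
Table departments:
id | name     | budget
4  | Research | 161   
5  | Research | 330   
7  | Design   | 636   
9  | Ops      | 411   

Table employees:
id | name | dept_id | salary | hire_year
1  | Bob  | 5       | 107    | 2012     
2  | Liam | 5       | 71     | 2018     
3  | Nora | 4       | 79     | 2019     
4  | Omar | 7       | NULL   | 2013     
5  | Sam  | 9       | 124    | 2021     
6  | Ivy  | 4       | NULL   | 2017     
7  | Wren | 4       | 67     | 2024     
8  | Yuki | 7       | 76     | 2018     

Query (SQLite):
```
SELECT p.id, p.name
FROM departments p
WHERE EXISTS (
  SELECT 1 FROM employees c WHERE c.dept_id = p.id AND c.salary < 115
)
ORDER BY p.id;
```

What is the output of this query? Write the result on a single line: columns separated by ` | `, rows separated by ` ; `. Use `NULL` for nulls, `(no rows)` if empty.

4 | Research ; 5 | Research ; 7 | Design

For each departments row, check whether any employees with matching dept_id has salary < 115.
Keep rows where that is true.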